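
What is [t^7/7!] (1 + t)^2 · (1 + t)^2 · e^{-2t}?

The EGF product rule gives c_7 = Σ_{k_1+k_2+k_3=7} C(7; k_1,k_2,k_3) · ∏ g_i(k_i), where (1+t)^2 gives the falling factorial (2)_k; (1+t)^2 gives the falling factorial (2)_k; e^{-2t} gives (-2)^k.
g_1(k) for k = 0…7: 1, 2, 2, 0, 0, 0, 0, 0.
g_2(k) for k = 0…7: 1, 2, 2, 0, 0, 0, 0, 0.
g_3(k) for k = 0…7: 1, -2, 4, -8, 16, -32, 64, -128.
First combine the last two factors: h(k) = Σ_j C(k,j)·g_2(j)·g_3(k−j) for k = 0…7: 1, 0, -2, 4, 0, -32, 160, -576.
c_7 = Σ_k C(7,k)·g_1(k)·h(7−k) = 1·1·(-576) + 7·2·160 + 21·2·(-32) = −576 + 2240 − 1344 = 320.

320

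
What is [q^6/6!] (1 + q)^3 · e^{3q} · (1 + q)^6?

The EGF product rule gives c_6 = Σ_{k_1+k_2+k_3=6} C(6; k_1,k_2,k_3) · ∏ g_i(k_i), where (1+q)^3 gives the falling factorial (3)_k; e^{3q} gives (3)^k; (1+q)^6 gives the falling factorial (6)_k.
g_1(k) for k = 0…6: 1, 3, 6, 6, 0, 0, 0.
g_2(k) for k = 0…6: 1, 3, 9, 27, 81, 243, 729.
g_3(k) for k = 0…6: 1, 6, 30, 120, 360, 720, 720.
First combine the last two factors: h(k) = Σ_j C(k,j)·g_2(j)·g_3(k−j) for k = 0…6: 1, 9, 75, 579, 4149, 27693, 173007.
c_6 = Σ_k C(6,k)·g_1(k)·h(6−k) = 1·1·173007 + 6·3·27693 + 15·6·4149 + 20·6·579 = 173007 + 498474 + 373410 + 69480 = 1114371.

1114371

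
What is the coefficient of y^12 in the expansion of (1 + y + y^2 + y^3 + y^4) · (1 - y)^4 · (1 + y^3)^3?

8

(1 + y + y^2 + y^3 + y^4) has coefficients 1,1,1,1,1 for degrees 0…4.
(1 - y)^4 has coefficients 1,-4,6,-4,1,0,0,0,0,0,0,0,0 for degrees 0…12.
Finally multiplying by (1 + y^3)^3, the product of all factors after the first has coefficients 1,-4,6,-1,-11,18,-9,-9,18,-11,-1,6,-4 for degrees 0…12.
[y^12] = 1·(-4) + 1·6 + 1·(-1) + 1·(-11) + 1·18 = 8.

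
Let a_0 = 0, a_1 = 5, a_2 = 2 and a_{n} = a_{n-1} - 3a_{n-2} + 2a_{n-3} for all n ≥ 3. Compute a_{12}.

-1245

The ordinary generating function has denominator 1 - q + 3q^2 - 2q^3.
Iterating the recurrence: a_0,…,a_{12} = 0, 5, 2, -13, -9, 34, 35, -85, -122, 203, 399, -454, -1245.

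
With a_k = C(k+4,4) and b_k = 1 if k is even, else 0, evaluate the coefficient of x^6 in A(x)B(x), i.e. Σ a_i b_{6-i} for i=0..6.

296

This is [x^6] in the product of the two ordinary generating functions.
Σ = 1·1 + 5·0 + 15·1 + 35·0 + 70·1 + 126·0 + 210·1 = 296.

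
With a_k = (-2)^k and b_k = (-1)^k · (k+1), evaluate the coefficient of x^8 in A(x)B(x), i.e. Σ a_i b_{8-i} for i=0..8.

1013

Write out a_i and b_{8-i} for i = 0,…,8 and sum the products.
Σ = 1·9 − 2·(-8) + 4·7 − 8·(-6) + 16·5 − 32·(-4) + 64·3 − 128·(-2) + 256·1 = 1013.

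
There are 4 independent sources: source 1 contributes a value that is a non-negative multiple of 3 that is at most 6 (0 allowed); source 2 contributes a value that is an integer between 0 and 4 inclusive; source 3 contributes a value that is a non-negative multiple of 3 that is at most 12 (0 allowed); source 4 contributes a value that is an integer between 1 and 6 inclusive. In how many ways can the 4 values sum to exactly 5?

The generating function for the choices is (1 + x^3 + x^6)·(1 + x + x^2 + x^3 + x^4)·(1 + x^3 + x^6 + x^9 + x^12)·(x + x^2 + x^3 + x^4 + x^5 + x^6); the count is [x^5].
(1 + x^3 + x^6) has coefficients 1,0,0,1,0,0 for degrees 0…5.
(1 + x + x^2 + x^3 + x^4) has coefficients 1,1,1,1,1,0 for degrees 0…5.
Multiplying by (1 + x^3 + x^6 + x^9 + x^12) gives running coefficients 1,1,1,2,2,1 for degrees 0…5.
Finally multiplying by (x + x^2 + x^3 + x^4 + x^5 + x^6), the product of all factors after the first has coefficients 0,1,2,3,5,7 for degrees 0…5.
[x^5] = 1·7 + 1·2 = 9.

9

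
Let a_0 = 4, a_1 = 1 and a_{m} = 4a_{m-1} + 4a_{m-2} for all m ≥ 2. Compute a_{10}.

5252096

The ordinary generating function has denominator 1 - 4x - 4x^2.
Iterating the recurrence: a_0,…,a_{10} = 4, 1, 20, 84, 416, 2000, 9664, 46656, 225280, 1087744, 5252096.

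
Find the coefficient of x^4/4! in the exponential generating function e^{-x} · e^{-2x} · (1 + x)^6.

-27

The EGF product rule gives c_4 = Σ_{k_1+k_2+k_3=4} C(4; k_1,k_2,k_3) · ∏ g_i(k_i), where e^{-x} gives (-1)^k; e^{-2x} gives (-2)^k; (1+x)^6 gives the falling factorial (6)_k.
g_1(k) for k = 0…4: 1, -1, 1, -1, 1.
g_2(k) for k = 0…4: 1, -2, 4, -8, 16.
g_3(k) for k = 0…4: 1, 6, 30, 120, 360.
First combine the last two factors: h(k) = Σ_j C(k,j)·g_2(j)·g_3(k−j) for k = 0…4: 1, 4, 10, 4, -56.
c_4 = Σ_k C(4,k)·g_1(k)·h(4−k) = 1·1·(-56) + 4·(-1)·4 + 6·1·10 + 4·(-1)·4 + 1·1·1 = −56 − 16 + 60 − 16 + 1 = -27.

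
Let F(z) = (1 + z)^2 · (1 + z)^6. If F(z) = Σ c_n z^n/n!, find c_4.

1680

The EGF product rule gives c_4 = Σ_{k_1+k_2=4} C(4; k_1,k_2) · ∏ g_i(k_i), where (1+z)^2 gives the falling factorial (2)_k; (1+z)^6 gives the falling factorial (6)_k.
g_1(k) for k = 0…4: 1, 2, 2, 0, 0.
g_2(k) for k = 0…4: 1, 6, 30, 120, 360.
c_4 = Σ_k C(4,k)·g_1(k)·g_2(4−k) = 1·1·360 + 4·2·120 + 6·2·30 = 360 + 960 + 360 = 1680.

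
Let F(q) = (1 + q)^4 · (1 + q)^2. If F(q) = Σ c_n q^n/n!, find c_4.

360

The EGF product rule gives c_4 = Σ_{k_1+k_2=4} C(4; k_1,k_2) · ∏ g_i(k_i), where (1+q)^4 gives the falling factorial (4)_k; (1+q)^2 gives the falling factorial (2)_k.
g_1(k) for k = 0…4: 1, 4, 12, 24, 24.
g_2(k) for k = 0…4: 1, 2, 2, 0, 0.
c_4 = Σ_k C(4,k)·g_1(k)·g_2(4−k) = 6·12·2 + 4·24·2 + 1·24·1 = 144 + 192 + 24 = 360.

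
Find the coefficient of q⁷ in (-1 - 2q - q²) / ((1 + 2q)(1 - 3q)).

The denominator gives the recurrence a_n = a_(n−1) + 6a_(n−2) for n ≥ 3; the numerator fixes a_0 = -1, a_1 = -3, a_2 = -10.
Iterating: -1, -3, -10, -28, -88, -256, -784, -2320, so a_7 = -2320.

-2320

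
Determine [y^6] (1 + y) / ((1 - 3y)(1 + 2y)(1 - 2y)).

1660

Partial fractions give a closed form: a_n = (12/5)·3^n + (1/10)·(-2)^n + (-3/2)·2^n.
At n = 6: a_6 = 1660.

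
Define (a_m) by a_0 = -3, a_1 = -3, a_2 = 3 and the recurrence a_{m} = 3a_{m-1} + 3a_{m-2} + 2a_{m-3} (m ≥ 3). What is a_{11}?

-204933

The ordinary generating function has denominator 1 - 3x - 3x^2 - 2x^3.
Iterating the recurrence: a_0,…,a_{11} = -3, -3, 3, -6, -15, -57, -228, -885, -3453, -13470, -52539, -204933.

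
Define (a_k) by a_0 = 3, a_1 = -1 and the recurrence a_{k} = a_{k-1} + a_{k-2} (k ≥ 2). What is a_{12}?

123

The ordinary generating function has denominator 1 - x - x^2.
Iterating the recurrence: a_0,…,a_{12} = 3, -1, 2, 1, 3, 4, 7, 11, 18, 29, 47, 76, 123.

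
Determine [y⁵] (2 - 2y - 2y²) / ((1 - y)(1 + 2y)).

The denominator gives the recurrence a_n = −a_(n−1) + 2a_(n−2) for n ≥ 3; the numerator fixes a_0 = 2, a_1 = -4, a_2 = 6.
Iterating: 2, -4, 6, -14, 26, -54, so a_5 = -54.

-54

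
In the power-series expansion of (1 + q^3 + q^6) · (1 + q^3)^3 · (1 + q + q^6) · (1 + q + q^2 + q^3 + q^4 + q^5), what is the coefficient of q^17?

24

(1 + q^3 + q^6) has coefficients 1,0,0,1,0,0,1 for degrees 0…6.
(1 + q^3)^3 has coefficients 1,0,0,3,0,0,3,0,0,1,0,0,0,0,0,0,0,0 for degrees 0…17.
Multiplying by (1 + q + q^6) gives running coefficients 1,1,0,3,3,0,4,3,0,4,1,0,3,0,0,1,0,0 for degrees 0…17.
Finally multiplying by (1 + q + q^2 + q^3 + q^4 + q^5), the product of all factors after the first has coefficients 1,2,2,5,8,8,11,13,13,14,12,12,11,8,8,5,4,4 for degrees 0…17.
[q^17] = 1·4 + 1·8 + 1·12 = 24.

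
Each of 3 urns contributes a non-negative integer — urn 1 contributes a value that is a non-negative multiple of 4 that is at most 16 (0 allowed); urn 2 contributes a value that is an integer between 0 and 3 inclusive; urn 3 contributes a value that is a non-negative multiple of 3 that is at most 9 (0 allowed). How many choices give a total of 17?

4

The generating function for the choices is (1 + x⁴ + x⁸ + x¹² + x¹⁶)·(1 + x + x² + x³)·(1 + x³ + x⁶ + x⁹); the count is [x¹⁷].
(1 + x⁴ + x⁸ + x¹² + x¹⁶) has coefficients 1,0,0,0,1,0,0,0,1,0,0,0,1,0,0,0,1 for degrees 0…16.
(1 + x + x² + x³) has coefficients 1,1,1,1,0,0,0,0,0,0,0,0,0,0,0,0,0,0 for degrees 0…17.
Finally multiplying by (1 + x³ + x⁶ + x⁹), the product of all factors after the first has coefficients 1,1,1,2,1,1,2,1,1,2,1,1,1,0,0,0,0,0 for degrees 0…17.
[x¹⁷] = 1·0 + 1·0 + 1·2 + 1·1 + 1·1 = 4.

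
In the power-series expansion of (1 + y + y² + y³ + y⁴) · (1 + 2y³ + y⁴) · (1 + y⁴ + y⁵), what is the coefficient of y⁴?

5

(1 + y + y² + y³ + y⁴) has coefficients 1,1,1,1,1 for degrees 0…4.
(1 + 2y³ + y⁴) has coefficients 1,0,0,2,1 for degrees 0…4.
Finally multiplying by (1 + y⁴ + y⁵), the product of all factors after the first has coefficients 1,0,0,2,2 for degrees 0…4.
[y⁴] = 1·2 + 1·2 + 1·0 + 1·0 + 1·1 = 5.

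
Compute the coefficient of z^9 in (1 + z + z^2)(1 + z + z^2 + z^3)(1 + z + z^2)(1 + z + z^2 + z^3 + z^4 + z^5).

18

(1 + z + z^2) has coefficients 1,1,1 for degrees 0…2.
(1 + z + z^2 + z^3) has coefficients 1,1,1,1,0,0,0,0,0,0 for degrees 0…9.
Multiplying by (1 + z + z^2) gives running coefficients 1,2,3,3,2,1,0,0,0,0 for degrees 0…9.
Finally multiplying by (1 + z + z^2 + z^3 + z^4 + z^5), the product of all factors after the first has coefficients 1,3,6,9,11,12,11,9,6,3 for degrees 0…9.
[z^9] = 1·3 + 1·6 + 1·9 = 18.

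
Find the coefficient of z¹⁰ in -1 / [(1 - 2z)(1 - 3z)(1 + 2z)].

-105469

Partial fractions give a closed form: a_n = (1)·2^n + (-9/5)·3^n + (-1/5)·(-2)^n.
At n = 10: a_10 = -105469.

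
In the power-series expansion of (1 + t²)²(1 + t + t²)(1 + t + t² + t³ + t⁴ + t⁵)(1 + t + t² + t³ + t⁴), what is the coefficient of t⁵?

35

(1 + t²)² has coefficients 1,0,2,0,1 for degrees 0…4.
(1 + t + t²) has coefficients 1,1,1,0,0,0 for degrees 0…5.
Multiplying by (1 + t + t² + t³ + t⁴ + t⁵) gives running coefficients 1,2,3,3,3,3 for degrees 0…5.
Finally multiplying by (1 + t + t² + t³ + t⁴), the product of all factors after the first has coefficients 1,3,6,9,12,14 for degrees 0…5.
[t⁵] = 1·14 + 2·9 + 1·3 = 35.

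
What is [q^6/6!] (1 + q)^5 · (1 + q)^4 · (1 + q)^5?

The EGF product rule gives c_6 = Σ_{k_1+k_2+k_3=6} C(6; k_1,k_2,k_3) · ∏ g_i(k_i), where (1+q)^5 gives the falling factorial (5)_k; (1+q)^4 gives the falling factorial (4)_k; (1+q)^5 gives the falling factorial (5)_k.
g_1(k) for k = 0…6: 1, 5, 20, 60, 120, 120, 0.
g_2(k) for k = 0…6: 1, 4, 12, 24, 24, 0, 0.
g_3(k) for k = 0…6: 1, 5, 20, 60, 120, 120, 0.
First combine the last two factors: h(k) = Σ_j C(k,j)·g_2(j)·g_3(k−j) for k = 0…6: 1, 9, 72, 504, 3024, 15120, 60480.
c_6 = Σ_k C(6,k)·g_1(k)·h(6−k) = 1·1·60480 + 6·5·15120 + 15·20·3024 + 20·60·504 + 15·120·72 + 6·120·9 = 60480 + 453600 + 907200 + 604800 + 129600 + 6480 = 2162160.

2162160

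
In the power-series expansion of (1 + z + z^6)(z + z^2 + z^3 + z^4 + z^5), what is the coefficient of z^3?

2

(1 + z + z^6) has coefficients 1,1,0,0 for degrees 0…3.
(z + z^2 + z^3 + z^4 + z^5) has coefficients 0,1,1,1 for degrees 0…3.
[z^3] = 1·1 + 1·1 = 2.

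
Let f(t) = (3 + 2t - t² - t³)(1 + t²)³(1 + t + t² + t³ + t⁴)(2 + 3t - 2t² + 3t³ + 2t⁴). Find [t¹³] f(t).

(3 + 2t - t² - t³) has coefficients 3,2,-1,-1 for degrees 0…3.
(1 + t²)³ has coefficients 1,0,3,0,3,0,1,0,0,0,0,0,0,0 for degrees 0…13.
Multiplying by (1 + t + t² + t³ + t⁴) gives running coefficients 1,1,4,4,7,6,7,4,4,1,1,0,0,0 for degrees 0…13.
Finally multiplying by (2 + 3t - 2t² + 3t³ + 2t⁴), the product of all factors after the first has coefficients 2,5,9,21,23,39,38,46,38,39,23,21,9,5 for degrees 0…13.
[t¹³] = 3·5 + 2·9 − 1·21 − 1·23 = -11.

-11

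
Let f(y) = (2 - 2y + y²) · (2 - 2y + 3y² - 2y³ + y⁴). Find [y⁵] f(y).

(2 - 2y + y²) has coefficients 2,-2,1 for degrees 0…2.
(2 - 2y + 3y² - 2y³ + y⁴) has coefficients 2,-2,3,-2,1,0 for degrees 0…5.
[y⁵] = 2·0 − 2·1 + 1·(-2) = -4.

-4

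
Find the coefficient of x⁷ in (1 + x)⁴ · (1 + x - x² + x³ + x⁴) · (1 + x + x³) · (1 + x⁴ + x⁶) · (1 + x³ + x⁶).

64

(1 + x)⁴ has coefficients 1,4,6,4,1 for degrees 0…4.
(1 + x - x² + x³ + x⁴) has coefficients 1,1,-1,1,1,0,0,0 for degrees 0…7.
Multiplying by (1 + x + x³) gives running coefficients 1,2,0,1,3,0,1,1 for degrees 0…7.
Multiplying by (1 + x⁴ + x⁶) gives running coefficients 1,2,0,1,4,2,2,4 for degrees 0…7.
Finally multiplying by (1 + x³ + x⁶), the product of all factors after the first has coefficients 1,2,0,2,6,2,4,10 for degrees 0…7.
[x⁷] = 1·10 + 4·4 + 6·2 + 4·6 + 1·2 = 64.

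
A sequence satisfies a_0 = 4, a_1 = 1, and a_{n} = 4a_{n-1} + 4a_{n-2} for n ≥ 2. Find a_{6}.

The ordinary generating function has denominator 1 - 4y - 4y^2.
Iterating the recurrence: a_0,…,a_{6} = 4, 1, 20, 84, 416, 2000, 9664.

9664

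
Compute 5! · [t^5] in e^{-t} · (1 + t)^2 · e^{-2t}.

The EGF product rule gives c_5 = Σ_{k_1+k_2+k_3=5} C(5; k_1,k_2,k_3) · ∏ g_i(k_i), where e^{-t} gives (-1)^k; (1+t)^2 gives the falling factorial (2)_k; e^{-2t} gives (-2)^k.
g_1(k) for k = 0…5: 1, -1, 1, -1, 1, -1.
g_2(k) for k = 0…5: 1, 2, 2, 0, 0, 0.
g_3(k) for k = 0…5: 1, -2, 4, -8, 16, -32.
First combine the last two factors: h(k) = Σ_j C(k,j)·g_2(j)·g_3(k−j) for k = 0…5: 1, 0, -2, 4, 0, -32.
c_5 = Σ_k C(5,k)·g_1(k)·h(5−k) = 1·1·(-32) + 10·1·4 + 10·(-1)·(-2) + 1·(-1)·1 = −32 + 40 + 20 − 1 = 27.

27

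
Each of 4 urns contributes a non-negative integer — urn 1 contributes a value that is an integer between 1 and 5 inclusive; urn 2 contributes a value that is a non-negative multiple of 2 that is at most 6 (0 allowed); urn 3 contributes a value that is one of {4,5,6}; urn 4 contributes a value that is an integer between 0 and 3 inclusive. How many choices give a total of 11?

27

The generating function for the choices is (y + y² + y³ + y⁴ + y⁵)·(1 + y² + y⁴ + y⁶)·(y⁴ + y⁵ + y⁶)·(1 + y + y² + y³); the count is [y¹¹].
(y + y² + y³ + y⁴ + y⁵) has coefficients 0,1,1,1,1,1 for degrees 0…5.
(1 + y² + y⁴ + y⁶) has coefficients 1,0,1,0,1,0,1,0,0,0,0,0 for degrees 0…11.
Multiplying by (y⁴ + y⁵ + y⁶) gives running coefficients 0,0,0,0,1,1,2,1,2,1,2,1 for degrees 0…11.
Finally multiplying by (1 + y + y² + y³), the product of all factors after the first has coefficients 0,0,0,0,1,2,4,5,6,6,6,6 for degrees 0…11.
[y¹¹] = 1·6 + 1·6 + 1·6 + 1·5 + 1·4 = 27.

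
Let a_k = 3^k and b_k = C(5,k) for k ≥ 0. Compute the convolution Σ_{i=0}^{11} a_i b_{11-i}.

746496

This is [x^11] in the product of the two ordinary generating functions.
Σ = 1·0 + 3·0 + 9·0 + 27·0 + 81·0 + 243·0 + 729·1 + 2187·5 + 6561·10 + 19683·10 + 59049·5 + 177147·1 = 746496.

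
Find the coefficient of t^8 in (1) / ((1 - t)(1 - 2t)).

Partial fractions give a closed form: a_n = (-1)·1^n + (2)·2^n.
At n = 8: a_8 = 511.

511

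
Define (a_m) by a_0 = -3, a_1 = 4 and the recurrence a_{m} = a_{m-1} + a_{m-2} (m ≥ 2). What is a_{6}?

The ordinary generating function has denominator 1 - z - z^2.
Iterating the recurrence: a_0,…,a_{6} = -3, 4, 1, 5, 6, 11, 17.

17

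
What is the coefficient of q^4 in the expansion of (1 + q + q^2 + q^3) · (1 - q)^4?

(1 + q + q^2 + q^3) has coefficients 1,1,1,1 for degrees 0…3.
(1 - q)^4 has coefficients 1,-4,6,-4,1 for degrees 0…4.
[q^4] = 1·1 + 1·(-4) + 1·6 + 1·(-4) = -1.

-1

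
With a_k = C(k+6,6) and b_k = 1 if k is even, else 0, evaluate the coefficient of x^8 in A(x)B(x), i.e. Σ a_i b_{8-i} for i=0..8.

4166

Write out a_i and b_{8-i} for i = 0,…,8 and sum the products.
Σ = 1·1 + 7·0 + 28·1 + 84·0 + 210·1 + 462·0 + 924·1 + 1716·0 + 3003·1 = 4166.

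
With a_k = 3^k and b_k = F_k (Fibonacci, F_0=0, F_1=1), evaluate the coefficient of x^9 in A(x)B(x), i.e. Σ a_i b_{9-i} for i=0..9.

The convolution is the x^9 coefficient of A(x)B(x).
Σ = 1·34 + 3·21 + 9·13 + 27·8 + 81·5 + 243·3 + 729·2 + 2187·1 + 6561·1 + 19683·0 = 11770.

11770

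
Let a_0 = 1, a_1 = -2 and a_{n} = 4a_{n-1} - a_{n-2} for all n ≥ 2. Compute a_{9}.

The ordinary generating function has denominator 1 - 4t + t^2.
Iterating the recurrence: a_0,…,a_{9} = 1, -2, -9, -34, -127, -474, -1769, -6602, -24639, -91954.

-91954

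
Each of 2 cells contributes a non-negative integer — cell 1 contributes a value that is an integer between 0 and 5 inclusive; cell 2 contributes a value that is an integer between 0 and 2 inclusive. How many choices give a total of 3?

3

The generating function for the choices is (1 + q + q² + q³ + q⁴ + q⁵)·(1 + q + q²); the count is [q³].
(1 + q + q² + q³ + q⁴ + q⁵) has coefficients 1,1,1,1 for degrees 0…3.
(1 + q + q²) has coefficients 1,1,1,0 for degrees 0…3.
[q³] = 1·0 + 1·1 + 1·1 + 1·1 = 3.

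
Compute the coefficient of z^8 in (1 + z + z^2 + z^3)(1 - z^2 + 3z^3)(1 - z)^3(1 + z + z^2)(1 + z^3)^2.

5

(1 + z + z^2 + z^3) has coefficients 1,1,1,1 for degrees 0…3.
(1 - z^2 + 3z^3) has coefficients 1,0,-1,3,0,0,0,0,0 for degrees 0…8.
Multiplying by (1 - z)^3 gives running coefficients 1,-3,2,5,-12,10,-3,0,0 for degrees 0…8.
Multiplying by (1 + z + z^2) gives running coefficients 1,-2,0,4,-5,3,-5,7,-3 for degrees 0…8.
Finally multiplying by (1 + z^3)^2, the product of all factors after the first has coefficients 1,-2,0,6,-9,3,4,-5,3 for degrees 0…8.
[z^8] = 1·3 + 1·(-5) + 1·4 + 1·3 = 5.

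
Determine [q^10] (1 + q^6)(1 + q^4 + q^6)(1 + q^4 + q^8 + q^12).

(1 + q^6) has coefficients 1,0,0,0,0,0,1 for degrees 0…6.
(1 + q^4 + q^6) has coefficients 1,0,0,0,1,0,1,0,0,0,0 for degrees 0…10.
Finally multiplying by (1 + q^4 + q^8 + q^12), the product of all factors after the first has coefficients 1,0,0,0,2,0,1,0,2,0,1 for degrees 0…10.
[q^10] = 1·1 + 1·2 = 3.

3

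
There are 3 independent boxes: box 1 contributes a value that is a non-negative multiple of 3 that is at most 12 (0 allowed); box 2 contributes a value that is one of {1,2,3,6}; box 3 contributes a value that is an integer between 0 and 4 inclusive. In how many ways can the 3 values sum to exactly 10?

The generating function for the choices is (1 + t^3 + t^6 + t^9 + t^12)·(t + t^2 + t^3 + t^6)·(1 + t + t^2 + t^3 + t^4); the count is [t^10].
(1 + t^3 + t^6 + t^9 + t^12) has coefficients 1,0,0,1,0,0,1,0,0,1,0 for degrees 0…10.
(t + t^2 + t^3 + t^6) has coefficients 0,1,1,1,0,0,1,0,0,0,0 for degrees 0…10.
Finally multiplying by (1 + t + t^2 + t^3 + t^4), the product of all factors after the first has coefficients 0,1,2,3,3,3,3,2,1,1,1 for degrees 0…10.
[t^10] = 1·1 + 1·2 + 1·3 + 1·1 = 7.

7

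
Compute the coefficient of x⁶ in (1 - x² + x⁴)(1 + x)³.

3

(1 - x² + x⁴) has coefficients 1,0,-1,0,1 for degrees 0…4.
(1 + x)³ has coefficients 1,3,3,1,0,0,0 for degrees 0…6.
[x⁶] = 1·0 − 1·0 + 1·3 = 3.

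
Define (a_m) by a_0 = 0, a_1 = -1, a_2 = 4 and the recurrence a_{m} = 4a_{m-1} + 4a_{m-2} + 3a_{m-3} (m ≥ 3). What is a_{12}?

The ordinary generating function has denominator 1 - 4t - 4t^2 - 3t^3.
Iterating the recurrence: a_0,…,a_{12} = 0, -1, 4, 12, 61, 304, 1496, 7383, 36428, 179732, 886789, 4375368, 21587824.

21587824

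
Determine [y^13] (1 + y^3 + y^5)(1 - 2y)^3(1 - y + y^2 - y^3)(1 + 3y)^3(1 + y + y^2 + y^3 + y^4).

(1 + y^3 + y^5) has coefficients 1,0,0,1,0,1 for degrees 0…5.
(1 - 2y)^3 has coefficients 1,-6,12,-8,0,0,0,0,0,0,0,0,0,0 for degrees 0…13.
Multiplying by (1 - y + y^2 - y^3) gives running coefficients 1,-7,19,-27,26,-20,8,0,0,0,0,0,0,0 for degrees 0…13.
Multiplying by (1 + 3y)^3 gives running coefficients 1,2,-17,-18,107,-2,-199,234,-324,216,0,0,0,0 for degrees 0…13.
Finally multiplying by (1 + y + y^2 + y^3 + y^4), the product of all factors after the first has coefficients 1,3,-14,-32,75,72,-129,122,-184,-75,-73,126,-108,216 for degrees 0…13.
[y^13] = 1·216 + 1·(-73) + 1·(-184) = -41.

-41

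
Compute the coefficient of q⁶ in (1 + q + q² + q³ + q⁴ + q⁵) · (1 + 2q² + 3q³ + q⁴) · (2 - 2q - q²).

-9

(1 + q + q² + q³ + q⁴ + q⁵) has coefficients 1,1,1,1,1,1 for degrees 0…5.
(1 + 2q² + 3q³ + q⁴) has coefficients 1,0,2,3,1,0,0 for degrees 0…6.
Finally multiplying by (2 - 2q - q²), the product of all factors after the first has coefficients 2,-2,3,2,-6,-5,-1 for degrees 0…6.
[q⁶] = 1·(-1) + 1·(-5) + 1·(-6) + 1·2 + 1·3 + 1·(-2) = -9.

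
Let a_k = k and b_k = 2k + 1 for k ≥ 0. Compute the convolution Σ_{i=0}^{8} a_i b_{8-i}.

Write out a_i and b_{8-i} for i = 0,…,8 and sum the products.
Σ = 0·17 + 1·15 + 2·13 + 3·11 + 4·9 + 5·7 + 6·5 + 7·3 + 8·1 = 204.

204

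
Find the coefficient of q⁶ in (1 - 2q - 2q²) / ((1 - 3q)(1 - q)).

123

The denominator gives the recurrence a_n = 4a_(n−1) − 3a_(n−2) for n ≥ 3; the numerator fixes a_0 = 1, a_1 = 2, a_2 = 3.
Iterating: 1, 2, 3, 6, 15, 42, 123, so a_6 = 123.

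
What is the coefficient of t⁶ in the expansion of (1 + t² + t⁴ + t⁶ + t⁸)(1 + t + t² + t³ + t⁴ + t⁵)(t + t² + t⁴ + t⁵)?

(1 + t² + t⁴ + t⁶ + t⁸) has coefficients 1,0,1,0,1,0,1 for degrees 0…6.
(1 + t + t² + t³ + t⁴ + t⁵) has coefficients 1,1,1,1,1,1,0 for degrees 0…6.
Finally multiplying by (t + t² + t⁴ + t⁵), the product of all factors after the first has coefficients 0,1,2,2,3,4,4 for degrees 0…6.
[t⁶] = 1·4 + 1·3 + 1·2 + 1·0 = 9.

9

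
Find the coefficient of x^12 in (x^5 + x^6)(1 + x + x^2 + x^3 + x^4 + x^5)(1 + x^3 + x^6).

(x^5 + x^6) has coefficients 0,0,0,0,0,1,1 for degrees 0…6.
(1 + x + x^2 + x^3 + x^4 + x^5) has coefficients 1,1,1,1,1,1,0,0,0,0,0,0,0 for degrees 0…12.
Finally multiplying by (1 + x^3 + x^6), the product of all factors after the first has coefficients 1,1,1,2,2,2,2,2,2,1,1,1,0 for degrees 0…12.
[x^12] = 1·2 + 1·2 = 4.

4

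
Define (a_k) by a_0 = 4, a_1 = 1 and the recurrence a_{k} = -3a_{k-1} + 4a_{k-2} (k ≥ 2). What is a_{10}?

629149

The ordinary generating function has denominator 1 + 3y - 4y^2.
Iterating the recurrence: a_0,…,a_{10} = 4, 1, 13, -35, 157, -611, 2461, -9827, 39325, -157283, 629149.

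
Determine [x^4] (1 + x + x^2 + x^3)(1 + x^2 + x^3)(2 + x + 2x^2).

11

(1 + x + x^2 + x^3) has coefficients 1,1,1,1 for degrees 0…3.
(1 + x^2 + x^3) has coefficients 1,0,1,1,0 for degrees 0…4.
Finally multiplying by (2 + x + 2x^2), the product of all factors after the first has coefficients 2,1,4,3,3 for degrees 0…4.
[x^4] = 1·3 + 1·3 + 1·4 + 1·1 = 11.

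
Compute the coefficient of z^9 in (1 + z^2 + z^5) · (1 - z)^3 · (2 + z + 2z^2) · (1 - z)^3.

(1 + z^2 + z^5) has coefficients 1,0,1,0,0,1 for degrees 0…5.
(1 - z)^3 has coefficients 1,-3,3,-1,0,0,0,0,0,0 for degrees 0…9.
Multiplying by (2 + z + 2z^2) gives running coefficients 2,-5,5,-5,5,-2,0,0,0,0 for degrees 0…9.
Finally multiplying by (1 - z)^3, the product of all factors after the first has coefficients 2,-11,26,-37,40,-37,26,-11,2,0 for degrees 0…9.
[z^9] = 1·0 + 1·(-11) + 1·40 = 29.

29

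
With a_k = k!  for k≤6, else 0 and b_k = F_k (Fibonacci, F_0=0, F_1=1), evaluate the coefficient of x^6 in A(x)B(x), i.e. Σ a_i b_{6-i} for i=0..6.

175

The convolution is the x^6 coefficient of A(x)B(x).
Σ = 1·8 + 1·5 + 2·3 + 6·2 + 24·1 + 120·1 + 720·0 = 175.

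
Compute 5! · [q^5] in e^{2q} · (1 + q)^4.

The EGF product rule gives c_5 = Σ_{k_1+k_2=5} C(5; k_1,k_2) · ∏ g_i(k_i), where e^{2q} gives (2)^k; (1+q)^4 gives the falling factorial (4)_k.
g_1(k) for k = 0…5: 1, 2, 4, 8, 16, 32.
g_2(k) for k = 0…5: 1, 4, 12, 24, 24, 0.
c_5 = Σ_k C(5,k)·g_1(k)·g_2(5−k) = 5·2·24 + 10·4·24 + 10·8·12 + 5·16·4 + 1·32·1 = 240 + 960 + 960 + 320 + 32 = 2512.

2512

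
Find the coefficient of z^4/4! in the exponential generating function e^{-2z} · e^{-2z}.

256

The EGF product rule gives c_4 = Σ_{k_1+k_2=4} C(4; k_1,k_2) · ∏ g_i(k_i), where e^{-2z} gives (-2)^k; e^{-2z} gives (-2)^k.
g_1(k) for k = 0…4: 1, -2, 4, -8, 16.
g_2(k) for k = 0…4: 1, -2, 4, -8, 16.
c_4 = Σ_k C(4,k)·g_1(k)·g_2(4−k) = 1·1·16 + 4·(-2)·(-8) + 6·4·4 + 4·(-8)·(-2) + 1·16·1 = 16 + 64 + 96 + 64 + 16 = 256.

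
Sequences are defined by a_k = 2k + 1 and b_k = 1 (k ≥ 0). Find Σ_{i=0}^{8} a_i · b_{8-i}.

81

Write out a_i and b_{8-i} for i = 0,…,8 and sum the products.
Σ = 1·1 + 3·1 + 5·1 + 7·1 + 9·1 + 11·1 + 13·1 + 15·1 + 17·1 = 81.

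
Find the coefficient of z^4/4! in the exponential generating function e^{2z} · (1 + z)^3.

The EGF product rule gives c_4 = Σ_{k_1+k_2=4} C(4; k_1,k_2) · ∏ g_i(k_i), where e^{2z} gives (2)^k; (1+z)^3 gives the falling factorial (3)_k.
g_1(k) for k = 0…4: 1, 2, 4, 8, 16.
g_2(k) for k = 0…4: 1, 3, 6, 6, 0.
c_4 = Σ_k C(4,k)·g_1(k)·g_2(4−k) = 4·2·6 + 6·4·6 + 4·8·3 + 1·16·1 = 48 + 144 + 96 + 16 = 304.

304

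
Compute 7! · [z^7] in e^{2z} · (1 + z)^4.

The EGF product rule gives c_7 = Σ_{k_1+k_2=7} C(7; k_1,k_2) · ∏ g_i(k_i), where e^{2z} gives (2)^k; (1+z)^4 gives the falling factorial (4)_k.
g_1(k) for k = 0…7: 1, 2, 4, 8, 16, 32, 64, 128.
g_2(k) for k = 0…7: 1, 4, 12, 24, 24, 0, 0, 0.
c_7 = Σ_k C(7,k)·g_1(k)·g_2(7−k) = 35·8·24 + 35·16·24 + 21·32·12 + 7·64·4 + 1·128·1 = 6720 + 13440 + 8064 + 1792 + 128 = 30144.

30144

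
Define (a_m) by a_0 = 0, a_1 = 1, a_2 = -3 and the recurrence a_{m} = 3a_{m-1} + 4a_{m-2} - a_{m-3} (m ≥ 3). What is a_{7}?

-1606

The ordinary generating function has denominator 1 - 3q - 4q^2 + q^3.
Iterating the recurrence: a_0,…,a_{7} = 0, 1, -3, -5, -28, -101, -410, -1606.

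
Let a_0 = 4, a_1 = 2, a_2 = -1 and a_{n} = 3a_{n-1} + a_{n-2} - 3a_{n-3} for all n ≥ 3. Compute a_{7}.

The ordinary generating function has denominator 1 - 3x - x^2 + 3x^3.
Iterating the recurrence: a_0,…,a_{7} = 4, 2, -1, -13, -46, -148, -451, -1363.

-1363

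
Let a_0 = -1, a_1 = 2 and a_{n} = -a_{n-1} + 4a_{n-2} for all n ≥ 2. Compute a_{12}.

-68966

The ordinary generating function has denominator 1 + y - 4y^2.
Iterating the recurrence: a_0,…,a_{12} = -1, 2, -6, 14, -38, 94, -246, 622, -1606, 4094, -10518, 26894, -68966.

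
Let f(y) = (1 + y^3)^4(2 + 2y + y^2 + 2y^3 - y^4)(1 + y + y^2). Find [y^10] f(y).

28

(1 + y^3)^4 has coefficients 1,0,0,4,0,0,6,0,0,4,0 for degrees 0…10.
(2 + 2y + y^2 + 2y^3 - y^4) has coefficients 2,2,1,2,-1,0,0,0,0,0,0 for degrees 0…10.
Finally multiplying by (1 + y + y^2), the product of all factors after the first has coefficients 2,4,5,5,2,1,-1,0,0,0,0 for degrees 0…10.
[y^10] = 1·0 + 4·0 + 6·2 + 4·4 = 28.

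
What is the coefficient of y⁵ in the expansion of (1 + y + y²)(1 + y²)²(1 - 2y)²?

-3

(1 + y + y²) has coefficients 1,1,1 for degrees 0…2.
(1 + y²)² has coefficients 1,0,2,0,1,0 for degrees 0…5.
Finally multiplying by (1 - 2y)², the product of all factors after the first has coefficients 1,-4,6,-8,9,-4 for degrees 0…5.
[y⁵] = 1·(-4) + 1·9 + 1·(-8) = -3.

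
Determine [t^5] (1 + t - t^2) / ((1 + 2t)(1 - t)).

The denominator gives the recurrence a_n = −a_(n−1) + 2a_(n−2) for n ≥ 3; the numerator fixes a_0 = 1, a_1 = 0, a_2 = 1.
Iterating: 1, 0, 1, -1, 3, -5, so a_5 = -5.

-5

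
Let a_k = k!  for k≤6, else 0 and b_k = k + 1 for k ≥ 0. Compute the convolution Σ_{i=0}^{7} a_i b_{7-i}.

This is [x^7] in the product of the two ordinary generating functions.
Σ = 1·8 + 1·7 + 2·6 + 6·5 + 24·4 + 120·3 + 720·2 + 0·1 = 1953.

1953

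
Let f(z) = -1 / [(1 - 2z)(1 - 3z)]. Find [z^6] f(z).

Partial fractions give a closed form: a_n = (2)·2^n + (-3)·3^n.
At n = 6: a_6 = -2059.

-2059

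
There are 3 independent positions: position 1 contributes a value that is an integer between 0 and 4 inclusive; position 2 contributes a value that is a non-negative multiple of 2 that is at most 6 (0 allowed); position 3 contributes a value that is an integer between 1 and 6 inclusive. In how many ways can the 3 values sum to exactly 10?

13

The generating function for the choices is (1 + y + y² + y³ + y⁴)·(1 + y² + y⁴ + y⁶)·(y + y² + y³ + y⁴ + y⁵ + y⁶); the count is [y¹⁰].
(1 + y + y² + y³ + y⁴) has coefficients 1,1,1,1,1 for degrees 0…4.
(1 + y² + y⁴ + y⁶) has coefficients 1,0,1,0,1,0,1,0,0,0,0 for degrees 0…10.
Finally multiplying by (y + y² + y³ + y⁴ + y⁵ + y⁶), the product of all factors after the first has coefficients 0,1,1,2,2,3,3,3,3,2,2 for degrees 0…10.
[y¹⁰] = 1·2 + 1·2 + 1·3 + 1·3 + 1·3 = 13.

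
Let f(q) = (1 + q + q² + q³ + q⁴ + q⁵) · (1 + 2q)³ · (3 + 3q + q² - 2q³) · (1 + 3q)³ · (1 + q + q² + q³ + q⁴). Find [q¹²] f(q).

(1 + q + q² + q³ + q⁴ + q⁵) has coefficients 1,1,1,1,1,1 for degrees 0…5.
(1 + 2q)³ has coefficients 1,6,12,8,0,0,0,0,0,0,0,0,0 for degrees 0…12.
Multiplying by (3 + 3q + q² - 2q³) gives running coefficients 3,21,55,64,24,-16,-16,0,0,0,0,0,0 for degrees 0…12.
Multiplying by (1 + 3q)³ gives running coefficients 3,48,325,1207,2652,3413,2216,72,-864,-432,0,0,0 for degrees 0…12.
Finally multiplying by (1 + q + q² + q³ + q⁴), the product of all factors after the first has coefficients 3,51,376,1583,4235,7645,9813,9560,7489,4405,992,-1224,-1296 for degrees 0…12.
[q¹²] = 1·(-1296) + 1·(-1224) + 1·992 + 1·4405 + 1·7489 + 1·9560 = 19926.

19926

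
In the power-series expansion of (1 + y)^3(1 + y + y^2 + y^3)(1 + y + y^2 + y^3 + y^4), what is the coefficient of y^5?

30

(1 + y)^3 has coefficients 1,3,3,1 for degrees 0…3.
(1 + y + y^2 + y^3) has coefficients 1,1,1,1,0,0 for degrees 0…5.
Finally multiplying by (1 + y + y^2 + y^3 + y^4), the product of all factors after the first has coefficients 1,2,3,4,4,3 for degrees 0…5.
[y^5] = 1·3 + 3·4 + 3·4 + 1·3 = 30.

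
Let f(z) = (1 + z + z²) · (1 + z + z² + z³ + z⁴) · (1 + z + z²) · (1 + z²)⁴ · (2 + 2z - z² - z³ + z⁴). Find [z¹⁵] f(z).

25

(1 + z + z²) has coefficients 1,1,1 for degrees 0…2.
(1 + z + z² + z³ + z⁴) has coefficients 1,1,1,1,1,0,0,0,0,0,0,0,0,0,0,0 for degrees 0…15.
Multiplying by (1 + z + z²) gives running coefficients 1,2,3,3,3,2,1,0,0,0,0,0,0,0,0,0 for degrees 0…15.
Multiplying by (1 + z²)⁴ gives running coefficients 1,2,7,11,21,26,35,34,35,26,21,11,7,2,1,0 for degrees 0…15.
Finally multiplying by (2 + 2z - z² - z³ + z⁴), the product of all factors after the first has coefficients 2,6,17,33,56,78,97,102,98,79,60,37,24,12,9,4 for degrees 0…15.
[z¹⁵] = 1·4 + 1·9 + 1·12 = 25.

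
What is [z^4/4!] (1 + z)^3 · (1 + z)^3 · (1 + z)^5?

The EGF product rule gives c_4 = Σ_{k_1+k_2+k_3=4} C(4; k_1,k_2,k_3) · ∏ g_i(k_i), where (1+z)^3 gives the falling factorial (3)_k; (1+z)^3 gives the falling factorial (3)_k; (1+z)^5 gives the falling factorial (5)_k.
g_1(k) for k = 0…4: 1, 3, 6, 6, 0.
g_2(k) for k = 0…4: 1, 3, 6, 6, 0.
g_3(k) for k = 0…4: 1, 5, 20, 60, 120.
First combine the last two factors: h(k) = Σ_j C(k,j)·g_2(j)·g_3(k−j) for k = 0…4: 1, 8, 56, 336, 1680.
c_4 = Σ_k C(4,k)·g_1(k)·h(4−k) = 1·1·1680 + 4·3·336 + 6·6·56 + 4·6·8 = 1680 + 4032 + 2016 + 192 = 7920.

7920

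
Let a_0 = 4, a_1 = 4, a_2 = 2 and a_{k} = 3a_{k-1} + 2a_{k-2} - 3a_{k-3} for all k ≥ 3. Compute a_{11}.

The ordinary generating function has denominator 1 - 3x - 2x^2 + 3x^3.
Iterating the recurrence: a_0,…,a_{11} = 4, 4, 2, 2, -2, -8, -34, -112, -380, -1262, -4210, -14014.

-14014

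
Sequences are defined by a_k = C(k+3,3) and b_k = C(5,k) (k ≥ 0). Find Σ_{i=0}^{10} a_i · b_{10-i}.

4712

Write out a_i and b_{10-i} for i = 0,…,10 and sum the products.
Σ = 1·0 + 4·0 + 10·0 + 20·0 + 35·0 + 56·1 + 84·5 + 120·10 + 165·10 + 220·5 + 286·1 = 4712.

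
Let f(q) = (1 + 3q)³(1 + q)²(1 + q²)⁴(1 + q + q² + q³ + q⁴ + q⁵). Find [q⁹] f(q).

3224

(1 + 3q)³ has coefficients 1,9,27,27 for degrees 0…3.
(1 + q)² has coefficients 1,2,1,0,0,0,0,0,0,0 for degrees 0…9.
Multiplying by (1 + q²)⁴ gives running coefficients 1,2,5,8,10,12,10,8,5,2 for degrees 0…9.
Finally multiplying by (1 + q + q² + q³ + q⁴ + q⁵), the product of all factors after the first has coefficients 1,3,8,16,26,38,47,53,53,47 for degrees 0…9.
[q⁹] = 1·47 + 9·53 + 27·53 + 27·47 = 3224.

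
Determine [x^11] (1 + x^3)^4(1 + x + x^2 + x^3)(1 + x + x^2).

18

(1 + x^3)^4 has coefficients 1,0,0,4,0,0,6,0,0,4,0,0 for degrees 0…11.
(1 + x + x^2 + x^3) has coefficients 1,1,1,1,0,0,0,0,0,0,0,0 for degrees 0…11.
Finally multiplying by (1 + x + x^2), the product of all factors after the first has coefficients 1,2,3,3,2,1,0,0,0,0,0,0 for degrees 0…11.
[x^11] = 1·0 + 4·0 + 6·1 + 4·3 = 18.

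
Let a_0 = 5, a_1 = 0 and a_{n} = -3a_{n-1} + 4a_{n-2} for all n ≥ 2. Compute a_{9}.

The ordinary generating function has denominator 1 + 3x - 4x^2.
Iterating the recurrence: a_0,…,a_{9} = 5, 0, 20, -60, 260, -1020, 4100, -16380, 65540, -262140.

-262140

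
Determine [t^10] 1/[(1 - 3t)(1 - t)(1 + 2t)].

Partial fractions give a closed form: a_n = (9/10)·3^n + (-1/6)·1^n + (4/15)·(-2)^n.
At n = 10: a_10 = 53417.

53417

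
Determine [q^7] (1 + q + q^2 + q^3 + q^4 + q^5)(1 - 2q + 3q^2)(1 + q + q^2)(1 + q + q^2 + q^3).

(1 + q + q^2 + q^3 + q^4 + q^5) has coefficients 1,1,1,1,1,1 for degrees 0…5.
(1 - 2q + 3q^2) has coefficients 1,-2,3,0,0,0,0,0 for degrees 0…7.
Multiplying by (1 + q + q^2) gives running coefficients 1,-1,2,1,3,0,0,0 for degrees 0…7.
Finally multiplying by (1 + q + q^2 + q^3), the product of all factors after the first has coefficients 1,0,2,3,5,6,4,3 for degrees 0…7.
[q^7] = 1·3 + 1·4 + 1·6 + 1·5 + 1·3 + 1·2 = 23.

23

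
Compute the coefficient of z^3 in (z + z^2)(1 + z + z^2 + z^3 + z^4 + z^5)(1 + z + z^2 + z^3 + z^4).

(z + z^2) has coefficients 0,1,1 for degrees 0…2.
(1 + z + z^2 + z^3 + z^4 + z^5) has coefficients 1,1,1,1 for degrees 0…3.
Finally multiplying by (1 + z + z^2 + z^3 + z^4), the product of all factors after the first has coefficients 1,2,3,4 for degrees 0…3.
[z^3] = 1·3 + 1·2 = 5.

5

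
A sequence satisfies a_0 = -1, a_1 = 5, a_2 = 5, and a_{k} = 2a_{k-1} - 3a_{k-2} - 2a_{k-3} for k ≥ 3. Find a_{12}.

-8591

The ordinary generating function has denominator 1 - 2z + 3z^2 + 2z^3.
Iterating the recurrence: a_0,…,a_{12} = -1, 5, 5, -3, -31, -63, -27, 197, 601, 665, -867, -4931, -8591.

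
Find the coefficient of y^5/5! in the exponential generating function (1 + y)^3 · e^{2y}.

992

The EGF product rule gives c_5 = Σ_{k_1+k_2=5} C(5; k_1,k_2) · ∏ g_i(k_i), where (1+y)^3 gives the falling factorial (3)_k; e^{2y} gives (2)^k.
g_1(k) for k = 0…5: 1, 3, 6, 6, 0, 0.
g_2(k) for k = 0…5: 1, 2, 4, 8, 16, 32.
c_5 = Σ_k C(5,k)·g_1(k)·g_2(5−k) = 1·1·32 + 5·3·16 + 10·6·8 + 10·6·4 = 32 + 240 + 480 + 240 = 992.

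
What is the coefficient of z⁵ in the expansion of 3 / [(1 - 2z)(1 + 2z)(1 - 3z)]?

Partial fractions give a closed form: a_n = (-3)·2^n + (3/5)·(-2)^n + (27/5)·3^n.
At n = 5: a_5 = 1197.

1197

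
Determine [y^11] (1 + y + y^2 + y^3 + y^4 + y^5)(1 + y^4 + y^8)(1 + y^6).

3

(1 + y + y^2 + y^3 + y^4 + y^5) has coefficients 1,1,1,1,1,1 for degrees 0…5.
(1 + y^4 + y^8) has coefficients 1,0,0,0,1,0,0,0,1,0,0,0 for degrees 0…11.
Finally multiplying by (1 + y^6), the product of all factors after the first has coefficients 1,0,0,0,1,0,1,0,1,0,1,0 for degrees 0…11.
[y^11] = 1·0 + 1·1 + 1·0 + 1·1 + 1·0 + 1·1 = 3.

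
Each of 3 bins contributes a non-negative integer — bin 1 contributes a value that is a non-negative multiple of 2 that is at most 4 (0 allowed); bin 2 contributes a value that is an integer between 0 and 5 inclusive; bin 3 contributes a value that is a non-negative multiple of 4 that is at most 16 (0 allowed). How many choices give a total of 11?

The generating function for the choices is (1 + t² + t⁴)·(1 + t + t² + t³ + t⁴ + t⁵)·(1 + t⁴ + t⁸ + t¹² + t¹⁶); the count is [t¹¹].
(1 + t² + t⁴) has coefficients 1,0,1,0,1 for degrees 0…4.
(1 + t + t² + t³ + t⁴ + t⁵) has coefficients 1,1,1,1,1,1,0,0,0,0,0,0 for degrees 0…11.
Finally multiplying by (1 + t⁴ + t⁸ + t¹² + t¹⁶), the product of all factors after the first has coefficients 1,1,1,1,2,2,1,1,2,2,1,1 for degrees 0…11.
[t¹¹] = 1·1 + 1·2 + 1·1 = 4.

4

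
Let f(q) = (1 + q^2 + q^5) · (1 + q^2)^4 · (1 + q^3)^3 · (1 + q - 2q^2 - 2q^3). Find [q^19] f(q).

-44

(1 + q^2 + q^5) has coefficients 1,0,1,0,0,1 for degrees 0…5.
(1 + q^2)^4 has coefficients 1,0,4,0,6,0,4,0,1,0,0,0,0,0,0,0,0,0,0,0 for degrees 0…19.
Multiplying by (1 + q^3)^3 gives running coefficients 1,0,4,3,6,12,7,18,13,13,18,7,12,6,3,4,0,1,0,0 for degrees 0…19.
Finally multiplying by (1 + q - 2q^2 - 2q^3), the product of all factors after the first has coefficients 1,1,2,5,1,4,1,-11,-7,-24,-31,-27,-43,-32,-29,-29,-14,-13,-7,-2 for degrees 0…19.
[q^19] = 1·(-2) + 1·(-13) + 1·(-29) = -44.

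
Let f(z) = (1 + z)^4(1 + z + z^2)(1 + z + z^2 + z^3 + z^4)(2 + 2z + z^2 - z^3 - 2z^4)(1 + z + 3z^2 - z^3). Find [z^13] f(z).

(1 + z)^4 has coefficients 1,4,6,4,1 for degrees 0…4.
(1 + z + z^2) has coefficients 1,1,1,0,0,0,0,0,0,0,0,0,0,0 for degrees 0…13.
Multiplying by (1 + z + z^2 + z^3 + z^4) gives running coefficients 1,2,3,3,3,2,1,0,0,0,0,0,0,0 for degrees 0…13.
Multiplying by (2 + 2z + z^2 - z^3 - 2z^4) gives running coefficients 2,6,11,13,11,6,0,-5,-7,-5,-2,0,0,0 for degrees 0…13.
Finally multiplying by (1 + z + 3z^2 - z^3), the product of all factors after the first has coefficients 2,8,23,40,51,45,26,2,-18,-27,-23,-10,-1,2 for degrees 0…13.
[z^13] = 1·2 + 4·(-1) + 6·(-10) + 4·(-23) + 1·(-27) = -181.

-181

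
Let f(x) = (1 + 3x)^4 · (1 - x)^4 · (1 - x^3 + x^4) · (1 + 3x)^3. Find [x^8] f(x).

(1 + 3x)^4 has coefficients 1,12,54,108,81 for degrees 0…4.
(1 - x)^4 has coefficients 1,-4,6,-4,1,0,0,0,0 for degrees 0…8.
Multiplying by (1 - x^3 + x^4) gives running coefficients 1,-4,6,-5,6,-10,10,-5,1 for degrees 0…8.
Finally multiplying by (1 + 3x)^3, the product of all factors after the first has coefficients 1,5,-3,-32,15,71,-53,-23,-44 for degrees 0…8.
[x^8] = 1·(-44) + 12·(-23) + 54·(-53) + 108·71 + 81·15 = 5701.

5701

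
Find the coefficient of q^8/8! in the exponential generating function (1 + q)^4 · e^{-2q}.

1536

The EGF product rule gives c_8 = Σ_{k_1+k_2=8} C(8; k_1,k_2) · ∏ g_i(k_i), where (1+q)^4 gives the falling factorial (4)_k; e^{-2q} gives (-2)^k.
g_1(k) for k = 0…8: 1, 4, 12, 24, 24, 0, 0, 0, 0.
g_2(k) for k = 0…8: 1, -2, 4, -8, 16, -32, 64, -128, 256.
c_8 = Σ_k C(8,k)·g_1(k)·g_2(8−k) = 1·1·256 + 8·4·(-128) + 28·12·64 + 56·24·(-32) + 70·24·16 = 256 − 4096 + 21504 − 43008 + 26880 = 1536.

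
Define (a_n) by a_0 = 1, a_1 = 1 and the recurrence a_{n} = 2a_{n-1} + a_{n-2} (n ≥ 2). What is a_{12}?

The ordinary generating function has denominator 1 - 2t - t^2.
Iterating the recurrence: a_0,…,a_{12} = 1, 1, 3, 7, 17, 41, 99, 239, 577, 1393, 3363, 8119, 19601.

19601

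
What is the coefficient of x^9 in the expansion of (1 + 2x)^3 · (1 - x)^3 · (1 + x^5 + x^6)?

-5

(1 + 2x)^3 has coefficients 1,6,12,8 for degrees 0…3.
(1 - x)^3 has coefficients 1,-3,3,-1,0,0,0,0,0,0 for degrees 0…9.
Finally multiplying by (1 + x^5 + x^6), the product of all factors after the first has coefficients 1,-3,3,-1,0,1,-2,0,2,-1 for degrees 0…9.
[x^9] = 1·(-1) + 6·2 + 12·0 + 8·(-2) = -5.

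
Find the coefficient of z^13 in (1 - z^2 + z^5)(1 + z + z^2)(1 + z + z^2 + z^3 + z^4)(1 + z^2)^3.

(1 - z^2 + z^5) has coefficients 1,0,-1,0,0,1 for degrees 0…5.
(1 + z + z^2) has coefficients 1,1,1,0,0,0,0,0,0,0,0,0,0,0 for degrees 0…13.
Multiplying by (1 + z + z^2 + z^3 + z^4) gives running coefficients 1,2,3,3,3,2,1,0,0,0,0,0,0,0 for degrees 0…13.
Finally multiplying by (1 + z^2)^3, the product of all factors after the first has coefficients 1,2,6,9,15,17,20,17,15,9,6,2,1,0 for degrees 0…13.
[z^13] = 1·0 − 1·2 + 1·15 = 13.

13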